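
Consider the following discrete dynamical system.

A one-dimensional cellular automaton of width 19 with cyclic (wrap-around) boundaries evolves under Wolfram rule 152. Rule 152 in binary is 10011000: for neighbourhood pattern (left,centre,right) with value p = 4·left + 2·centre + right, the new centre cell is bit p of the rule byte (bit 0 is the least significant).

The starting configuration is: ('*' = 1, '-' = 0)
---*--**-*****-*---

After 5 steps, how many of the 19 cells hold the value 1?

[0] ---*--**-*****-*---
[1] ----*-*--****---*--
[2] -------*-***-*---*-
[3] ---------**---*---*
[4] *--------*-*---*---
[5] -*----------*---*--

3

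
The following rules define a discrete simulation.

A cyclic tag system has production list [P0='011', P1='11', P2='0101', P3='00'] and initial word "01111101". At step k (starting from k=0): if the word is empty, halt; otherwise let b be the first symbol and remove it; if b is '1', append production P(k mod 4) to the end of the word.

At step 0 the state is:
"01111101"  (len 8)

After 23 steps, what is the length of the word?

20

t=0: "01111101"  (len 8)
t=1: "1111101"  (len 7)
t=2: "11110111"  (len 8)
t=3: "11101110101"  (len 11)
t=4: "110111010100"  (len 12)
t=5: "10111010100011"  (len 14)
t=6: "011101010001111"  (len 15)
t=7: "11101010001111"  (len 14)
t=8: "110101000111100"  (len 15)
t=9: "10101000111100011"  (len 17)
t=10: "010100011110001111"  (len 18)
t=11: "10100011110001111"  (len 17)
t=12: "010001111000111100"  (len 18)
t=13: "10001111000111100"  (len 17)
t=14: "000111100011110011"  (len 18)
t=15: "00111100011110011"  (len 17)
t=16: "0111100011110011"  (len 16)
t=17: "111100011110011"  (len 15)
t=18: "1110001111001111"  (len 16)
t=19: "1100011110011110101"  (len 19)
t=20: "10001111001111010100"  (len 20)
t=21: "0001111001111010100011"  (len 22)
t=22: "001111001111010100011"  (len 21)
t=23: "01111001111010100011"  (len 20)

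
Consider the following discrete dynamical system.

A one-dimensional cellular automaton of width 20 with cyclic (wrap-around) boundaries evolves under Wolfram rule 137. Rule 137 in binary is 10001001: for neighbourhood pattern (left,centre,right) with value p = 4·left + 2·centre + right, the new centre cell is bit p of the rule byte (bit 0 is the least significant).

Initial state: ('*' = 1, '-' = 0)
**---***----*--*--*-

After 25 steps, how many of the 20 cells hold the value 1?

9

step 0: **---***----*--*--*-
step 1: *--*-**--**---------
step 2: -----*---*--*******-
step 3: ****---*----******--
step 4: ***--*---**-*****---
step 5: **-----*-*--****--*-
step 6: *--***------***-----
step 7: ---**--****-**--***-
step 8: **-*---***--*---**--
step 9: *----*-**-----*-*---
step 10: --**---*--***-----*-
step 11: *-*--*----**--***---
step 12: -------**-*---**--*-
step 13: ******-*----*-*-----
step 14: *****----**-----***-
step 15: ****--**-*--***-**--
step 16: ***---*-----**--*---
step 17: **--*---***-*-----*-
step 18: *-----*-**----***---
step 19: --***---*--**-**--*-
step 20: *-**--*----*--*-----
step 21: --*-----**------***-
step 22: *---***-*--****-**--
step 23: --*-**-----***--*---
step 24: *---*--***-**-----**
step 25: --*----**--*--***-**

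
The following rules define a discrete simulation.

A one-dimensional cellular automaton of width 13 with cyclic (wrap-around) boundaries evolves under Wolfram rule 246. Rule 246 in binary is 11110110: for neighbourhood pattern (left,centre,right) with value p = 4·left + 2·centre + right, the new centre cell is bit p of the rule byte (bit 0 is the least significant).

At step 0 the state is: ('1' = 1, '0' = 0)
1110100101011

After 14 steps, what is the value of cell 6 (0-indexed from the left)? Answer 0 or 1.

1

0) 1110100101011
1) 1111111111101
2) 1111111111110
3) 0111111111111
4) 1011111111111
5) 1101111111111
6) 1110111111111
7) 1111011111111
8) 1111101111111
9) 1111110111111
10) 1111111011111
11) 1111111101111
12) 1111111110111
13) 1111111111011
14) 1111111111101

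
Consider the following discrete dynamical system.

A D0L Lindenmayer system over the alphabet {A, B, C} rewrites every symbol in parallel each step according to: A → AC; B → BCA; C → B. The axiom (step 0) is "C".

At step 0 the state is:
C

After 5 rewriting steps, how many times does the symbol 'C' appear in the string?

8

step 0: C
step 1: B
step 2: BCA
step 3: BCABAC
step 4: BCABACBCAACB
step 5: BCABACBCAACBBCABACACBBCA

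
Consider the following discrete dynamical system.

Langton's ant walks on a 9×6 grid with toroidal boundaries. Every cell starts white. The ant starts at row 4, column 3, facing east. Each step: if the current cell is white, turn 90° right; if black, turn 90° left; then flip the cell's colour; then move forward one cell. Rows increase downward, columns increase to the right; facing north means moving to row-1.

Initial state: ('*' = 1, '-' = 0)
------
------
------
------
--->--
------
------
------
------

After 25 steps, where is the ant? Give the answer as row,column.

3,1

gen 0: ------
------
------
------
--->--
------
------
------
------
gen 1: ------
------
------
------
---*--
---v--
------
------
------
gen 2: ------
------
------
------
---*--
--<*--
------
------
------
gen 3: ------
------
------
------
--^*--
--**--
------
------
------
gen 4: ------
------
------
------
--*>--
--**--
------
------
------
gen 5: ------
------
------
---^--
--*---
--**--
------
------
------
gen 6: ------
------
------
---*>-
--*---
--**--
------
------
------
gen 7: ------
------
------
---**-
--*-v-
--**--
------
------
------
gen 8: ------
------
------
---**-
--*<*-
--**--
------
------
------
gen 9: ------
------
------
---^*-
--***-
--**--
------
------
------
gen 10: ------
------
------
--<-*-
--***-
--**--
------
------
------
gen 11: ------
------
--^---
--*-*-
--***-
--**--
------
------
------
gen 12: ------
------
--*>--
--*-*-
--***-
--**--
------
------
------
gen 13: ------
------
--**--
--*v*-
--***-
--**--
------
------
------
gen 14: ------
------
--**--
--<**-
--***-
--**--
------
------
------
gen 15: ------
------
--**--
---**-
--v**-
--**--
------
------
------
gen 16: ------
------
--**--
---**-
--->*-
--**--
------
------
------
gen 17: ------
------
--**--
---^*-
----*-
--**--
------
------
------
gen 18: ------
------
--**--
--<-*-
----*-
--**--
------
------
------
gen 19: ------
------
--^*--
--*-*-
----*-
--**--
------
------
------
gen 20: ------
------
-<-*--
--*-*-
----*-
--**--
------
------
------
gen 21: ------
-^----
-*-*--
--*-*-
----*-
--**--
------
------
------
gen 22: ------
-*>---
-*-*--
--*-*-
----*-
--**--
------
------
------
gen 23: ------
-**---
-*v*--
--*-*-
----*-
--**--
------
------
------
gen 24: ------
-**---
-<**--
--*-*-
----*-
--**--
------
------
------
gen 25: ------
-**---
--**--
-v*-*-
----*-
--**--
------
------
------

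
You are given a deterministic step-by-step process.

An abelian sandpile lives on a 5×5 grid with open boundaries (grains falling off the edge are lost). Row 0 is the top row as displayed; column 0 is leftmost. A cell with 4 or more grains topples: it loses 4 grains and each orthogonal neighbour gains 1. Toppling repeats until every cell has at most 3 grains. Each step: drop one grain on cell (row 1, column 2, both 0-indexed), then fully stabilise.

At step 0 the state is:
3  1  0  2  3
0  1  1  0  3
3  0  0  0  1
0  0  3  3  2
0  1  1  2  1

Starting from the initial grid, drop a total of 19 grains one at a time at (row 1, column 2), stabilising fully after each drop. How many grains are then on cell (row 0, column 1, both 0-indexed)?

3

gen 0: 3  1  0  2  3
0  1  1  0  3
3  0  0  0  1
0  0  3  3  2
0  1  1  2  1
gen 1: 3  1  0  2  3
0  1  2  0  3
3  0  0  0  1
0  0  3  3  2
0  1  1  2  1
gen 2: 3  1  0  2  3
0  1  3  0  3
3  0  0  0  1
0  0  3  3  2
0  1  1  2  1
gen 3: 3  1  1  2  3
0  2  0  1  3
3  0  1  0  1
0  0  3  3  2
0  1  1  2  1
gen 4: 3  1  1  2  3
0  2  1  1  3
3  0  1  0  1
0  0  3  3  2
0  1  1  2  1
gen 5: 3  1  1  2  3
0  2  2  1  3
3  0  1  0  1
0  0  3  3  2
0  1  1  2  1
gen 6: 3  1  1  2  3
0  2  3  1  3
3  0  1  0  1
0  0  3  3  2
0  1  1  2  1
gen 7: 3  1  2  2  3
0  3  0  2  3
3  0  2  0  1
0  0  3  3  2
0  1  1  2  1
gen 8: 3  1  2  2  3
0  3  1  2  3
3  0  2  0  1
0  0  3  3  2
0  1  1  2  1
gen 9: 3  1  2  2  3
0  3  2  2  3
3  0  2  0  1
0  0  3  3  2
0  1  1  2  1
gen 10: 3  1  2  2  3
0  3  3  2  3
3  0  2  0  1
0  0  3  3  2
0  1  1  2  1
gen 11: 3  2  3  2  3
1  0  1  3  3
3  1  3  0  1
0  0  3  3  2
0  1  1  2  1
gen 12: 3  2  3  2  3
1  0  2  3  3
3  1  3  0  1
0  0  3  3  2
0  1  1  2  1
gen 13: 3  2  3  2  3
1  0  3  3  3
3  1  3  0  1
0  0  3  3  2
0  1  1  2  1
gen 14: 3  3  1  1  1
1  1  3  2  1
3  2  1  3  2
0  1  1  0  3
0  1  2  3  1
gen 15: 3  3  2  1  1
1  2  0  3  1
3  2  2  3  2
0  1  1  0  3
0  1  2  3  1
gen 16: 3  3  2  1  1
1  2  1  3  1
3  2  2  3  2
0  1  1  0  3
0  1  2  3  1
gen 17: 3  3  2  1  1
1  2  2  3  1
3  2  2  3  2
0  1  1  0  3
0  1  2  3  1
gen 18: 3  3  2  1  1
1  2  3  3  1
3  2  2  3  2
0  1  1  0  3
0  1  2  3  1
gen 19: 3  3  3  2  1
1  3  2  1  2
3  3  0  1  3
0  1  2  1  3
0  1  2  3  1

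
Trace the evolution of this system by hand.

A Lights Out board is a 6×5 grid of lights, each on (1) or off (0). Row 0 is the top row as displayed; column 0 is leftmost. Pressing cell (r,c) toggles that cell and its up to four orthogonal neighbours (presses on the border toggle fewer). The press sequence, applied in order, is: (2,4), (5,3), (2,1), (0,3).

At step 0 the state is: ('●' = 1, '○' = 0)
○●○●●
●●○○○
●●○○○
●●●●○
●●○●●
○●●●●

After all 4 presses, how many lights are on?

gen 0: ○●○●●
●●○○○
●●○○○
●●●●○
●●○●●
○●●●●
gen 1: ○●○●●
●●○○●
●●○●●
●●●●●
●●○●●
○●●●●
gen 2: ○●○●●
●●○○●
●●○●●
●●●●●
●●○○●
○●○○○
gen 3: ○●○●●
●○○○●
○○●●●
●○●●●
●●○○●
○●○○○
gen 4: ○●●○○
●○○●●
○○●●●
●○●●●
●●○○●
○●○○○

16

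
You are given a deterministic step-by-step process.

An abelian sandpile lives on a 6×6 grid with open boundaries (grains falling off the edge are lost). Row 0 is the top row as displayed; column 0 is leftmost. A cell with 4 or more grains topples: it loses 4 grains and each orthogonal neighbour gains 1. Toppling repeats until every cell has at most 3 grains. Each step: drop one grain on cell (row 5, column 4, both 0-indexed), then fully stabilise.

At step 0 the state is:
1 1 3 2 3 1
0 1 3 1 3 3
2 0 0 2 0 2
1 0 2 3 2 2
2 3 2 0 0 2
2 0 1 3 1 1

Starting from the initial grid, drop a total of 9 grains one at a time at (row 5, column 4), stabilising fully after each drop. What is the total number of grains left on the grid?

0) 1 1 3 2 3 1
0 1 3 1 3 3
2 0 0 2 0 2
1 0 2 3 2 2
2 3 2 0 0 2
2 0 1 3 1 1
1) 1 1 3 2 3 1
0 1 3 1 3 3
2 0 0 2 0 2
1 0 2 3 2 2
2 3 2 0 0 2
2 0 1 3 2 1
2) 1 1 3 2 3 1
0 1 3 1 3 3
2 0 0 2 0 2
1 0 2 3 2 2
2 3 2 0 0 2
2 0 1 3 3 1
3) 1 1 3 2 3 1
0 1 3 1 3 3
2 0 0 2 0 2
1 0 2 3 2 2
2 3 2 1 1 2
2 0 2 0 1 2
4) 1 1 3 2 3 1
0 1 3 1 3 3
2 0 0 2 0 2
1 0 2 3 2 2
2 3 2 1 1 2
2 0 2 0 2 2
5) 1 1 3 2 3 1
0 1 3 1 3 3
2 0 0 2 0 2
1 0 2 3 2 2
2 3 2 1 1 2
2 0 2 0 3 2
6) 1 1 3 2 3 1
0 1 3 1 3 3
2 0 0 2 0 2
1 0 2 3 2 2
2 3 2 1 2 2
2 0 2 1 0 3
7) 1 1 3 2 3 1
0 1 3 1 3 3
2 0 0 2 0 2
1 0 2 3 2 2
2 3 2 1 2 2
2 0 2 1 1 3
8) 1 1 3 2 3 1
0 1 3 1 3 3
2 0 0 2 0 2
1 0 2 3 2 2
2 3 2 1 2 2
2 0 2 1 2 3
9) 1 1 3 2 3 1
0 1 3 1 3 3
2 0 0 2 0 2
1 0 2 3 2 2
2 3 2 1 2 2
2 0 2 1 3 3

61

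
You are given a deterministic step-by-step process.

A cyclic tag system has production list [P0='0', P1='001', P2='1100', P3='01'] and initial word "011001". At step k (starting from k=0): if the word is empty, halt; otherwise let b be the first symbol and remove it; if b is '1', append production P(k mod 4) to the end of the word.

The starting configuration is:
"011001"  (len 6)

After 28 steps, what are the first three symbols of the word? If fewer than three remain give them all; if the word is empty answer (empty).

000

k=0  "011001"  (len 6)
k=1  "11001"  (len 5)
k=2  "1001001"  (len 7)
k=3  "0010011100"  (len 10)
k=4  "010011100"  (len 9)
k=5  "10011100"  (len 8)
k=6  "0011100001"  (len 10)
k=7  "011100001"  (len 9)
k=8  "11100001"  (len 8)
k=9  "11000010"  (len 8)
k=10  "1000010001"  (len 10)
k=11  "0000100011100"  (len 13)
k=12  "000100011100"  (len 12)
k=13  "00100011100"  (len 11)
k=14  "0100011100"  (len 10)
k=15  "100011100"  (len 9)
k=16  "0001110001"  (len 10)
k=17  "001110001"  (len 9)
k=18  "01110001"  (len 8)
k=19  "1110001"  (len 7)
k=20  "11000101"  (len 8)
k=21  "10001010"  (len 8)
k=22  "0001010001"  (len 10)
k=23  "001010001"  (len 9)
k=24  "01010001"  (len 8)
k=25  "1010001"  (len 7)
k=26  "010001001"  (len 9)
k=27  "10001001"  (len 8)
k=28  "000100101"  (len 9)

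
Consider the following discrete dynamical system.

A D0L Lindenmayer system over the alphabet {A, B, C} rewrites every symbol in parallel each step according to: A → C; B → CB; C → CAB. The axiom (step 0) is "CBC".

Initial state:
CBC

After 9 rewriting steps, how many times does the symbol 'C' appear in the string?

gen 0: CBC
gen 1: CABCBCAB
gen 2: CABCCBCABCBCABCCB
gen 3: CABCCBCABCABCBCABCCBCABCBCABCCBCABCABCB
gen 4: CABCCBCABCABCBCABCCBCABCCBCABCBCABCCBCABCABCBCABCCBCABCBCABCCBCABCABCBCABCCBCABCCBCABCB
gen 5: CABCCBCABCABCBCABCCBCABCCBCABCBCABCCBCABCABCBCABCCBCABCABC…CBCABCCBCABCCBCABCBCABCCBCABCABCBCABCCBCABCABCBCABCCBCABCB  (len 196)
gen 6: CABCCBCABCABCBCABCCBCABCCBCABCBCABCCBCABCABCBCABCCBCABCABC…CBCABCCBCABCABCBCABCCBCABCCBCABCBCABCCBCABCABCBCABCCBCABCB  (len 440)
gen 7: CABCCBCABCABCBCABCCBCABCCBCABCBCABCCBCABCABCBCABCCBCABCABC…CBCABCCBCABCABCBCABCCBCABCCBCABCBCABCCBCABCABCBCABCCBCABCB  (len 989)
gen 8: CABCCBCABCABCBCABCCBCABCCBCABCBCABCCBCABCABCBCABCCBCABCABC…CBCABCCBCABCABCBCABCCBCABCCBCABCBCABCCBCABCABCBCABCCBCABCB  (len 2222)
gen 9: CABCCBCABCABCBCABCCBCABCCBCABCBCABCCBCABCABCBCABCCBCABCABC…CBCABCCBCABCABCBCABCCBCABCCBCABCBCABCCBCABCABCBCABCCBCABCB  (len 4993)

2222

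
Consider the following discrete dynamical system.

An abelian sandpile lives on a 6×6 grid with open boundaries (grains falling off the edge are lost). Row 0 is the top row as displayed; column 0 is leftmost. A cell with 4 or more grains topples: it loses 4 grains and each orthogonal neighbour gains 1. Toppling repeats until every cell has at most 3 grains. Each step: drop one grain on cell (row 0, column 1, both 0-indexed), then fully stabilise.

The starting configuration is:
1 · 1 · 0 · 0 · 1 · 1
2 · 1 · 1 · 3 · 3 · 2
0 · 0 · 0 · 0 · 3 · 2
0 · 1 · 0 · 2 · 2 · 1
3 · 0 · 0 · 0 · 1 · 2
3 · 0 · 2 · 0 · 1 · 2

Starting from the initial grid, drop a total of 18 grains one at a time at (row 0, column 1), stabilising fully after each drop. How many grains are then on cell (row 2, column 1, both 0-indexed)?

0) 1 · 1 · 0 · 0 · 1 · 1
2 · 1 · 1 · 3 · 3 · 2
0 · 0 · 0 · 0 · 3 · 2
0 · 1 · 0 · 2 · 2 · 1
3 · 0 · 0 · 0 · 1 · 2
3 · 0 · 2 · 0 · 1 · 2
1) 1 · 2 · 0 · 0 · 1 · 1
2 · 1 · 1 · 3 · 3 · 2
0 · 0 · 0 · 0 · 3 · 2
0 · 1 · 0 · 2 · 2 · 1
3 · 0 · 0 · 0 · 1 · 2
3 · 0 · 2 · 0 · 1 · 2
2) 1 · 3 · 0 · 0 · 1 · 1
2 · 1 · 1 · 3 · 3 · 2
0 · 0 · 0 · 0 · 3 · 2
0 · 1 · 0 · 2 · 2 · 1
3 · 0 · 0 · 0 · 1 · 2
3 · 0 · 2 · 0 · 1 · 2
3) 2 · 0 · 1 · 0 · 1 · 1
2 · 2 · 1 · 3 · 3 · 2
0 · 0 · 0 · 0 · 3 · 2
0 · 1 · 0 · 2 · 2 · 1
3 · 0 · 0 · 0 · 1 · 2
3 · 0 · 2 · 0 · 1 · 2
4) 2 · 1 · 1 · 0 · 1 · 1
2 · 2 · 1 · 3 · 3 · 2
0 · 0 · 0 · 0 · 3 · 2
0 · 1 · 0 · 2 · 2 · 1
3 · 0 · 0 · 0 · 1 · 2
3 · 0 · 2 · 0 · 1 · 2
5) 2 · 2 · 1 · 0 · 1 · 1
2 · 2 · 1 · 3 · 3 · 2
0 · 0 · 0 · 0 · 3 · 2
0 · 1 · 0 · 2 · 2 · 1
3 · 0 · 0 · 0 · 1 · 2
3 · 0 · 2 · 0 · 1 · 2
6) 2 · 3 · 1 · 0 · 1 · 1
2 · 2 · 1 · 3 · 3 · 2
0 · 0 · 0 · 0 · 3 · 2
0 · 1 · 0 · 2 · 2 · 1
3 · 0 · 0 · 0 · 1 · 2
3 · 0 · 2 · 0 · 1 · 2
7) 3 · 0 · 2 · 0 · 1 · 1
2 · 3 · 1 · 3 · 3 · 2
0 · 0 · 0 · 0 · 3 · 2
0 · 1 · 0 · 2 · 2 · 1
3 · 0 · 0 · 0 · 1 · 2
3 · 0 · 2 · 0 · 1 · 2
8) 3 · 1 · 2 · 0 · 1 · 1
2 · 3 · 1 · 3 · 3 · 2
0 · 0 · 0 · 0 · 3 · 2
0 · 1 · 0 · 2 · 2 · 1
3 · 0 · 0 · 0 · 1 · 2
3 · 0 · 2 · 0 · 1 · 2
9) 3 · 2 · 2 · 0 · 1 · 1
2 · 3 · 1 · 3 · 3 · 2
0 · 0 · 0 · 0 · 3 · 2
0 · 1 · 0 · 2 · 2 · 1
3 · 0 · 0 · 0 · 1 · 2
3 · 0 · 2 · 0 · 1 · 2
10) 3 · 3 · 2 · 0 · 1 · 1
2 · 3 · 1 · 3 · 3 · 2
0 · 0 · 0 · 0 · 3 · 2
0 · 1 · 0 · 2 · 2 · 1
3 · 0 · 0 · 0 · 1 · 2
3 · 0 · 2 · 0 · 1 · 2
11) 1 · 2 · 3 · 0 · 1 · 1
0 · 1 · 2 · 3 · 3 · 2
1 · 1 · 0 · 0 · 3 · 2
0 · 1 · 0 · 2 · 2 · 1
3 · 0 · 0 · 0 · 1 · 2
3 · 0 · 2 · 0 · 1 · 2
12) 1 · 3 · 3 · 0 · 1 · 1
0 · 1 · 2 · 3 · 3 · 2
1 · 1 · 0 · 0 · 3 · 2
0 · 1 · 0 · 2 · 2 · 1
3 · 0 · 0 · 0 · 1 · 2
3 · 0 · 2 · 0 · 1 · 2
13) 2 · 1 · 0 · 1 · 1 · 1
0 · 2 · 3 · 3 · 3 · 2
1 · 1 · 0 · 0 · 3 · 2
0 · 1 · 0 · 2 · 2 · 1
3 · 0 · 0 · 0 · 1 · 2
3 · 0 · 2 · 0 · 1 · 2
14) 2 · 2 · 0 · 1 · 1 · 1
0 · 2 · 3 · 3 · 3 · 2
1 · 1 · 0 · 0 · 3 · 2
0 · 1 · 0 · 2 · 2 · 1
3 · 0 · 0 · 0 · 1 · 2
3 · 0 · 2 · 0 · 1 · 2
15) 2 · 3 · 0 · 1 · 1 · 1
0 · 2 · 3 · 3 · 3 · 2
1 · 1 · 0 · 0 · 3 · 2
0 · 1 · 0 · 2 · 2 · 1
3 · 0 · 0 · 0 · 1 · 2
3 · 0 · 2 · 0 · 1 · 2
16) 3 · 0 · 1 · 1 · 1 · 1
0 · 3 · 3 · 3 · 3 · 2
1 · 1 · 0 · 0 · 3 · 2
0 · 1 · 0 · 2 · 2 · 1
3 · 0 · 0 · 0 · 1 · 2
3 · 0 · 2 · 0 · 1 · 2
17) 3 · 1 · 1 · 1 · 1 · 1
0 · 3 · 3 · 3 · 3 · 2
1 · 1 · 0 · 0 · 3 · 2
0 · 1 · 0 · 2 · 2 · 1
3 · 0 · 0 · 0 · 1 · 2
3 · 0 · 2 · 0 · 1 · 2
18) 3 · 2 · 1 · 1 · 1 · 1
0 · 3 · 3 · 3 · 3 · 2
1 · 1 · 0 · 0 · 3 · 2
0 · 1 · 0 · 2 · 2 · 1
3 · 0 · 0 · 0 · 1 · 2
3 · 0 · 2 · 0 · 1 · 2

1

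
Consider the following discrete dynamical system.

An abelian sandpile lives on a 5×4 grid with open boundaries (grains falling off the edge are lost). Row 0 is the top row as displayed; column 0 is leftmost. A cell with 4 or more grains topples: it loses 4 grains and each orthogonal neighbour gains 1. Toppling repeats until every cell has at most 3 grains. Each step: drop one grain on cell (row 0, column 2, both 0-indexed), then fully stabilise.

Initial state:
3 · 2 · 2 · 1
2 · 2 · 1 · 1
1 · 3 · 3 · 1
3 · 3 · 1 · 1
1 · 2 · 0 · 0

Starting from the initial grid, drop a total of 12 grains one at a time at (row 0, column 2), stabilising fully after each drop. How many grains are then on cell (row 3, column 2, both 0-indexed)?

0) 3 · 2 · 2 · 1
2 · 2 · 1 · 1
1 · 3 · 3 · 1
3 · 3 · 1 · 1
1 · 2 · 0 · 0
1) 3 · 2 · 3 · 1
2 · 2 · 1 · 1
1 · 3 · 3 · 1
3 · 3 · 1 · 1
1 · 2 · 0 · 0
2) 3 · 3 · 0 · 2
2 · 2 · 2 · 1
1 · 3 · 3 · 1
3 · 3 · 1 · 1
1 · 2 · 0 · 0
3) 3 · 3 · 1 · 2
2 · 2 · 2 · 1
1 · 3 · 3 · 1
3 · 3 · 1 · 1
1 · 2 · 0 · 0
4) 3 · 3 · 2 · 2
2 · 2 · 2 · 1
1 · 3 · 3 · 1
3 · 3 · 1 · 1
1 · 2 · 0 · 0
5) 3 · 3 · 3 · 2
2 · 2 · 2 · 1
1 · 3 · 3 · 1
3 · 3 · 1 · 1
1 · 2 · 0 · 0
6) 0 · 1 · 1 · 3
3 · 3 · 3 · 1
1 · 3 · 3 · 1
3 · 3 · 1 · 1
1 · 2 · 0 · 0
7) 0 · 1 · 2 · 3
3 · 3 · 3 · 1
1 · 3 · 3 · 1
3 · 3 · 1 · 1
1 · 2 · 0 · 0
8) 0 · 1 · 3 · 3
3 · 3 · 3 · 1
1 · 3 · 3 · 1
3 · 3 · 1 · 1
1 · 2 · 0 · 0
9) 1 · 3 · 2 · 0
1 · 2 · 2 · 3
0 · 3 · 1 · 2
1 · 1 · 3 · 1
2 · 3 · 0 · 0
10) 1 · 3 · 3 · 0
1 · 2 · 2 · 3
0 · 3 · 1 · 2
1 · 1 · 3 · 1
2 · 3 · 0 · 0
11) 2 · 0 · 1 · 1
1 · 3 · 3 · 3
0 · 3 · 1 · 2
1 · 1 · 3 · 1
2 · 3 · 0 · 0
12) 2 · 0 · 2 · 1
1 · 3 · 3 · 3
0 · 3 · 1 · 2
1 · 1 · 3 · 1
2 · 3 · 0 · 0

3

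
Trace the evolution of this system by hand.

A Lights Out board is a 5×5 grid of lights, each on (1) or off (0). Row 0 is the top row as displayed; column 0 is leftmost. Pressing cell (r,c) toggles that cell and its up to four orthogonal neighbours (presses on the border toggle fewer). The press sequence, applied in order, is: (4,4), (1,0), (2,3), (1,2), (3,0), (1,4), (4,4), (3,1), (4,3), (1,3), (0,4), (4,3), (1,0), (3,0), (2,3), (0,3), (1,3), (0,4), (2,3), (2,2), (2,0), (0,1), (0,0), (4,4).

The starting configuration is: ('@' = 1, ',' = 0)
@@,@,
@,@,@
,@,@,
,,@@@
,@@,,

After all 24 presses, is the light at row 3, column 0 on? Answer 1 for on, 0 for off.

gen 0: @@,@,
@,@,@
,@,@,
,,@@@
,@@,,
gen 1: @@,@,
@,@,@
,@,@,
,,@@,
,@@@@
gen 2: ,@,@,
,@@,@
@@,@,
,,@@,
,@@@@
gen 3: ,@,@,
,@@@@
@@@,@
,,@,,
,@@@@
gen 4: ,@@@,
,,,,@
@@,,@
,,@,,
,@@@@
gen 5: ,@@@,
,,,,@
,@,,@
@@@,,
@@@@@
gen 6: ,@@@@
,,,@,
,@,,,
@@@,,
@@@@@
gen 7: ,@@@@
,,,@,
,@,,,
@@@,@
@@@,,
gen 8: ,@@@@
,,,@,
,,,,,
,,,,@
@,@,,
gen 9: ,@@@@
,,,@,
,,,,,
,,,@@
@,,@@
gen 10: ,@@,@
,,@,@
,,,@,
,,,@@
@,,@@
gen 11: ,@@@,
,,@,,
,,,@,
,,,@@
@,,@@
gen 12: ,@@@,
,,@,,
,,,@,
,,,,@
@,@,,
gen 13: @@@@,
@@@,,
@,,@,
,,,,@
@,@,,
gen 14: @@@@,
@@@,,
,,,@,
@@,,@
,,@,,
gen 15: @@@@,
@@@@,
,,@,@
@@,@@
,,@,,
gen 16: @@,,@
@@@,,
,,@,@
@@,@@
,,@,,
gen 17: @@,@@
@@,@@
,,@@@
@@,@@
,,@,,
gen 18: @@,,,
@@,@,
,,@@@
@@,@@
,,@,,
gen 19: @@,,,
@@,,,
,,,,,
@@,,@
,,@,,
gen 20: @@,,,
@@@,,
,@@@,
@@@,@
,,@,,
gen 21: @@,,,
,@@,,
@,@@,
,@@,@
,,@,,
gen 22: ,,@,,
,,@,,
@,@@,
,@@,@
,,@,,
gen 23: @@@,,
@,@,,
@,@@,
,@@,@
,,@,,
gen 24: @@@,,
@,@,,
@,@@,
,@@,,
,,@@@

0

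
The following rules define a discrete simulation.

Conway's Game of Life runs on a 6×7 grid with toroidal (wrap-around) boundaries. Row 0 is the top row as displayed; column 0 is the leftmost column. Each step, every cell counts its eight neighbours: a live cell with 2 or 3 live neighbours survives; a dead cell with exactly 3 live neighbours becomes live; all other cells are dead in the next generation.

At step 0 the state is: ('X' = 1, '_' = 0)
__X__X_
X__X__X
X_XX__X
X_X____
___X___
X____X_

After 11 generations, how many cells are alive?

gen 0: __X__X_
X__X__X
X_XX__X
X_X____
___X___
X____X_
gen 1: XX__XX_
X__XXX_
__XX___
X_X___X
_X____X
____X_X
gen 2: XX_____
X____X_
X_X__X_
X_XX__X
_X____X
_X__X_X
gen 3: _X___X_
X______
X_XXXX_
__XX_X_
_X_X__X
_XX__XX
gen 4: _XX__X_
X_XX_X_
__X__X_
X____X_
_X_X__X
_X__XXX
gen 5: _______
___X_X_
__XX_X_
XXX_XX_
_XX____
_X_XX_X
gen 6: __XX_X_
__XX___
_____X_
X___XXX
______X
XX_X___
gen 7: _______
__XX___
___X_X_
X___X__
_X__X__
XX_XX_X
gen 8: XX__X__
__XXX__
__XX___
___XXX_
_XX_X_X
XXXXXX_
gen 9: X_____X
____X__
_____X_
_X___X_
______X
_______
gen 10: _______
_____XX
____XX_
_____XX
_______
X_____X
gen 11: X____X_
____XXX
____X__
____XXX
X____X_
_______

11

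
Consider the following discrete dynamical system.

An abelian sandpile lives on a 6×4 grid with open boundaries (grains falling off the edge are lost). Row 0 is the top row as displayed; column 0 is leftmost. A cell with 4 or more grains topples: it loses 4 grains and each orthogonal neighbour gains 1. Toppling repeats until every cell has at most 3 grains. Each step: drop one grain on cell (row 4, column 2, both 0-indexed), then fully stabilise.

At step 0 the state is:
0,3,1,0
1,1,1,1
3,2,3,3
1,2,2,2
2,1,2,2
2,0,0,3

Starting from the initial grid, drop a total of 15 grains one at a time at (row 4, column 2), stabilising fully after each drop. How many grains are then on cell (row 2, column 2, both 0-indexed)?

k=0  0,3,1,0
1,1,1,1
3,2,3,3
1,2,2,2
2,1,2,2
2,0,0,3
k=1  0,3,1,0
1,1,1,1
3,2,3,3
1,2,2,2
2,1,3,2
2,0,0,3
k=2  0,3,1,0
1,1,1,1
3,2,3,3
1,2,3,2
2,2,0,3
2,0,1,3
k=3  0,3,1,0
1,1,1,1
3,2,3,3
1,2,3,2
2,2,1,3
2,0,1,3
k=4  0,3,1,0
1,1,1,1
3,2,3,3
1,2,3,2
2,2,2,3
2,0,1,3
k=5  0,3,1,0
1,1,1,1
3,2,3,3
1,2,3,2
2,2,3,3
2,0,1,3
k=6  0,3,1,0
1,1,2,2
3,3,1,1
1,3,2,1
2,3,2,2
2,0,3,0
k=7  0,3,1,0
1,1,2,2
3,3,1,1
1,3,2,1
2,3,3,2
2,0,3,0
k=8  0,3,1,0
2,2,2,2
0,1,3,1
3,2,0,2
3,1,3,3
2,2,0,1
k=9  0,3,1,0
2,2,2,2
0,1,3,1
3,2,1,3
3,2,1,0
2,2,1,2
k=10  0,3,1,0
2,2,2,2
0,1,3,1
3,2,1,3
3,2,2,0
2,2,1,2
k=11  0,3,1,0
2,2,2,2
0,1,3,1
3,2,1,3
3,2,3,0
2,2,1,2
k=12  0,3,1,0
2,2,2,2
0,1,3,1
3,2,2,3
3,3,0,1
2,2,2,2
k=13  0,3,1,0
2,2,2,2
0,1,3,1
3,2,2,3
3,3,1,1
2,2,2,2
k=14  0,3,1,0
2,2,2,2
0,1,3,1
3,2,2,3
3,3,2,1
2,2,2,2
k=15  0,3,1,0
2,2,2,2
0,1,3,1
3,2,2,3
3,3,3,1
2,2,2,2

3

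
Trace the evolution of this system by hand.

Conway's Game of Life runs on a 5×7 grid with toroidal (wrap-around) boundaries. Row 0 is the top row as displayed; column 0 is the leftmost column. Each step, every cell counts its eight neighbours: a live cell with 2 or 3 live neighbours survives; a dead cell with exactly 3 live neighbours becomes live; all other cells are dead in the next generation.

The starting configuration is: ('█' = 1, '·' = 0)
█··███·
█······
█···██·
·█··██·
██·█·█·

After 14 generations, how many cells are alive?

gen 0: █··███·
█······
█···██·
·█··██·
██·█·█·
gen 1: █·██·█·
██·█···
██··██·
·███···
██·█···
gen 2: ···█···
···█·█·
····█·█
···█··█
█·····█
gen 3: ····█·█
···█·█·
···██·█
······█
█·····█
gen 4: █···█·█
···█··█
···██·█
······█
█·····█
gen 5: ·······
···█··█
█··██·█
······█
·······
gen 6: ·······
█··████
█··██·█
█····██
·······
gen 7: ····███
█··█···
·█·█···
█···██·
······█
gen 8: █···███
█·██·██
████··█
█···███
█······
gen 9: ···██··
·······
·······
··████·
·█·····
gen 10: ·······
·······
···██··
··███··
·····█·
gen 11: ·······
·······
··█·█··
··█··█·
···██··
gen 12: ·······
·······
···█···
··█··█·
···██··
gen 13: ·······
·······
·······
··█····
···██··
gen 14: ·······
·······
·······
···█···
···█···

2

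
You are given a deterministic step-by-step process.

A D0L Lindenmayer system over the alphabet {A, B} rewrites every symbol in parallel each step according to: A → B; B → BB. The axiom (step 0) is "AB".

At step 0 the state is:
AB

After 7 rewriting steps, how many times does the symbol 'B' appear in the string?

192

[0] AB
[1] BBB
[2] BBBBBB
[3] BBBBBBBBBBBB
[4] BBBBBBBBBBBBBBBBBBBBBBBB
[5] BBBBBBBBBBBBBBBBBBBBBBBBBBBBBBBBBBBBBBBBBBBBBBBB
[6] BBBBBBBBBBBBBBBBBBBBBBBBBBBBBBBBBBBBBBBBBBBBBBBBBBBBBBBBBBBBBBBBBBBBBBBBBBBBBBBBBBBBBBBBBBBBBBBB
[7] BBBBBBBBBBBBBBBBBBBBBBBBBBBBBBBBBBBBBBBBBBBBBBBBBBBBBBBBBB…BBBBBBBBBBBBBBBBBBBBBBBBBBBBBBBBBBBBBBBBBBBBBBBBBBBBBBBBBB  (len 192)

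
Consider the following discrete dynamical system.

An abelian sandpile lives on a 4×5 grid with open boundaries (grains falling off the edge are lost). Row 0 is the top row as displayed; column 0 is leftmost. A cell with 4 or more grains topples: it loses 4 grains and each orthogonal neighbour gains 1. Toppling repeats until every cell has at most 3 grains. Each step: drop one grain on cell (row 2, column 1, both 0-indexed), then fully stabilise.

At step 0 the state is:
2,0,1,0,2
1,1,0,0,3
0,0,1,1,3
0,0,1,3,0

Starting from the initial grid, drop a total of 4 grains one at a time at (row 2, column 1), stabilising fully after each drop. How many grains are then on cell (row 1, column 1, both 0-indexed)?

2

0) 2,0,1,0,2
1,1,0,0,3
0,0,1,1,3
0,0,1,3,0
1) 2,0,1,0,2
1,1,0,0,3
0,1,1,1,3
0,0,1,3,0
2) 2,0,1,0,2
1,1,0,0,3
0,2,1,1,3
0,0,1,3,0
3) 2,0,1,0,2
1,1,0,0,3
0,3,1,1,3
0,0,1,3,0
4) 2,0,1,0,2
1,2,0,0,3
1,0,2,1,3
0,1,1,3,0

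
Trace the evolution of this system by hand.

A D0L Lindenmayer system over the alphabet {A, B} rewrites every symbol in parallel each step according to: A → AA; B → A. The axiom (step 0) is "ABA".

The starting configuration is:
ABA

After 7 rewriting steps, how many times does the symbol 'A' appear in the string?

320

[0] ABA
[1] AAAAA
[2] AAAAAAAAAA
[3] AAAAAAAAAAAAAAAAAAAA
[4] AAAAAAAAAAAAAAAAAAAAAAAAAAAAAAAAAAAAAAAA
[5] AAAAAAAAAAAAAAAAAAAAAAAAAAAAAAAAAAAAAAAAAAAAAAAAAAAAAAAAAAAAAAAAAAAAAAAAAAAAAAAA
[6] AAAAAAAAAAAAAAAAAAAAAAAAAAAAAAAAAAAAAAAAAAAAAAAAAAAAAAAAAA…AAAAAAAAAAAAAAAAAAAAAAAAAAAAAAAAAAAAAAAAAAAAAAAAAAAAAAAAAA  (len 160)
[7] AAAAAAAAAAAAAAAAAAAAAAAAAAAAAAAAAAAAAAAAAAAAAAAAAAAAAAAAAA…AAAAAAAAAAAAAAAAAAAAAAAAAAAAAAAAAAAAAAAAAAAAAAAAAAAAAAAAAA  (len 320)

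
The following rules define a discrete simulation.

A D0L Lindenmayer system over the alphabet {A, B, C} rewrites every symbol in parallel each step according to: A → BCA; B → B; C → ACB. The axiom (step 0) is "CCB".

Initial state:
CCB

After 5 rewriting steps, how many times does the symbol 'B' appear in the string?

63

step 0: CCB
step 1: ACBACBB
step 2: BCAACBBBCAACBBB
step 3: BACBBCABCAACBBBBACBBCABCAACBBBB
step 4: BBCAACBBBACBBCABACBBCABCAACBBBBBBCAACBBBACBBCABACBBCABCAACBBBBB
step 5: BBACBBCABCAACBBBBBCAACBBBACBBCABBCAACBBBACBBCABACBBCABCAAC…CABCAACBBBBBCAACBBBACBBCABBCAACBBBACBBCABACBBCABCAACBBBBBB  (len 127)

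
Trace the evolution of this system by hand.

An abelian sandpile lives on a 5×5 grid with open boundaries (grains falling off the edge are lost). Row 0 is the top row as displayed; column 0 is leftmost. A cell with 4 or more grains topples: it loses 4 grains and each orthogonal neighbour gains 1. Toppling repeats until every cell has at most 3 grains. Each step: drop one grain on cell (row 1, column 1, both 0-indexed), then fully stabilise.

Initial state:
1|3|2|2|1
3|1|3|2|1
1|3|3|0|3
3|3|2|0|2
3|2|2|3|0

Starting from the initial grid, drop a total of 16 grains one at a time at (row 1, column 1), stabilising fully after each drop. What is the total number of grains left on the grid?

step 0: 1|3|2|2|1
3|1|3|2|1
1|3|3|0|3
3|3|2|0|2
3|2|2|3|0
step 1: 1|3|2|2|1
3|2|3|2|1
1|3|3|0|3
3|3|2|0|2
3|2|2|3|0
step 2: 1|3|2|2|1
3|3|3|2|1
1|3|3|0|3
3|3|2|0|2
3|2|2|3|0
step 3: 3|2|0|3|1
2|1|3|3|1
1|1|3|1|3
3|0|2|2|2
1|2|1|0|1
step 4: 3|2|0|3|1
2|2|3|3|1
1|1|3|1|3
3|0|2|2|2
1|2|1|0|1
step 5: 3|2|0|3|1
2|3|3|3|1
1|1|3|1|3
3|0|2|2|2
1|2|1|0|1
step 6: 3|3|2|0|2
3|1|2|1|2
1|3|0|3|3
3|0|3|2|2
1|2|1|0|1
step 7: 3|3|2|0|2
3|2|2|1|2
1|3|0|3|3
3|0|3|2|2
1|2|1|0|1
step 8: 3|3|2|0|2
3|3|2|1|2
1|3|0|3|3
3|0|3|2|2
1|2|1|0|1
step 9: 1|1|3|0|2
1|3|3|1|2
3|0|1|3|3
3|1|3|2|2
1|2|1|0|1
step 10: 1|3|0|1|2
2|1|1|2|2
3|1|2|3|3
3|1|3|2|2
1|2|1|0|1
step 11: 1|3|0|1|2
2|2|1|2|2
3|1|2|3|3
3|1|3|2|2
1|2|1|0|1
step 12: 1|3|0|1|2
2|3|1|2|2
3|1|2|3|3
3|1|3|2|2
1|2|1|0|1
step 13: 2|0|1|1|2
3|1|2|2|2
3|2|2|3|3
3|1|3|2|2
1|2|1|0|1
step 14: 2|0|1|1|2
3|2|2|2|2
3|2|2|3|3
3|1|3|2|2
1|2|1|0|1
step 15: 2|0|1|1|2
3|3|2|2|2
3|2|2|3|3
3|1|3|2|2
1|2|1|0|1
step 16: 3|1|1|1|2
1|2|3|2|2
2|0|3|3|3
0|3|3|2|2
2|2|1|0|1

45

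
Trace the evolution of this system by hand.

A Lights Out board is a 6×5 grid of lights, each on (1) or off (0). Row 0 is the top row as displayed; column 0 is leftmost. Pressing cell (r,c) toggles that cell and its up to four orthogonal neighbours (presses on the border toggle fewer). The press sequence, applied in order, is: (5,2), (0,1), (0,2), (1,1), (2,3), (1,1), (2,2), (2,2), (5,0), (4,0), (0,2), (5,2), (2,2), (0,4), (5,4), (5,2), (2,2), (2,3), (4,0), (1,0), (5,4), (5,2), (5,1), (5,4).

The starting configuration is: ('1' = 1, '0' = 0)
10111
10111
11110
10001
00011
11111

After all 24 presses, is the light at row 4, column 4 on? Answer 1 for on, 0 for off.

0

gen 0: 10111
10111
11110
10001
00011
11111
gen 1: 10111
10111
11110
10001
00111
10001
gen 2: 01011
11111
11110
10001
00111
10001
gen 3: 00101
11011
11110
10001
00111
10001
gen 4: 01101
00111
10110
10001
00111
10001
gen 5: 01101
00101
10001
10011
00111
10001
gen 6: 00101
11001
11001
10011
00111
10001
gen 7: 00101
11101
10111
10111
00111
10001
gen 8: 00101
11001
11001
10011
00111
10001
gen 9: 00101
11001
11001
10011
10111
01001
gen 10: 00101
11001
11001
00011
01111
11001
gen 11: 01011
11101
11001
00011
01111
11001
gen 12: 01011
11101
11001
00011
01011
10111
gen 13: 01011
11001
10111
00111
01011
10111
gen 14: 01000
11000
10111
00111
01011
10111
gen 15: 01000
11000
10111
00111
01010
10100
gen 16: 01000
11000
10111
00111
01110
11010
gen 17: 01000
11100
11001
00011
01110
11010
gen 18: 01000
11110
11110
00001
01110
11010
gen 19: 01000
11110
11110
10001
10110
01010
gen 20: 11000
00110
01110
10001
10110
01010
gen 21: 11000
00110
01110
10001
10111
01001
gen 22: 11000
00110
01110
10001
10011
00111
gen 23: 11000
00110
01110
10001
11011
11011
gen 24: 11000
00110
01110
10001
11010
11000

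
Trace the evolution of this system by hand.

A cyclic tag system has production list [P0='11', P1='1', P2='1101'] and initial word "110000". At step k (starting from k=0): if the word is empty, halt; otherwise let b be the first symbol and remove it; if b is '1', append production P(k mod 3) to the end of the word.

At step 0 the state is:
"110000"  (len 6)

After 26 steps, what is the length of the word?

22

step 0: "110000"  (len 6)
step 1: "1000011"  (len 7)
step 2: "0000111"  (len 7)
step 3: "000111"  (len 6)
step 4: "00111"  (len 5)
step 5: "0111"  (len 4)
step 6: "111"  (len 3)
step 7: "1111"  (len 4)
step 8: "1111"  (len 4)
step 9: "1111101"  (len 7)
step 10: "11110111"  (len 8)
step 11: "11101111"  (len 8)
step 12: "11011111101"  (len 11)
step 13: "101111110111"  (len 12)
step 14: "011111101111"  (len 12)
step 15: "11111101111"  (len 11)
step 16: "111110111111"  (len 12)
step 17: "111101111111"  (len 12)
step 18: "111011111111101"  (len 15)
step 19: "1101111111110111"  (len 16)
step 20: "1011111111101111"  (len 16)
step 21: "0111111111011111101"  (len 19)
step 22: "111111111011111101"  (len 18)
step 23: "111111110111111011"  (len 18)
step 24: "111111101111110111101"  (len 21)
step 25: "1111110111111011110111"  (len 22)
step 26: "1111101111110111101111"  (len 22)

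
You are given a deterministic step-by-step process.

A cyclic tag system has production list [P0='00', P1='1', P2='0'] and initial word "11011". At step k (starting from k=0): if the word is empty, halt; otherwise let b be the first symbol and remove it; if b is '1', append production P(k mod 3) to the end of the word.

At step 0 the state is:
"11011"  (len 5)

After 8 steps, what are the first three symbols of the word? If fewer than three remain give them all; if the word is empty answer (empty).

k=0  "11011"  (len 5)
k=1  "101100"  (len 6)
k=2  "011001"  (len 6)
k=3  "11001"  (len 5)
k=4  "100100"  (len 6)
k=5  "001001"  (len 6)
k=6  "01001"  (len 5)
k=7  "1001"  (len 4)
k=8  "0011"  (len 4)

001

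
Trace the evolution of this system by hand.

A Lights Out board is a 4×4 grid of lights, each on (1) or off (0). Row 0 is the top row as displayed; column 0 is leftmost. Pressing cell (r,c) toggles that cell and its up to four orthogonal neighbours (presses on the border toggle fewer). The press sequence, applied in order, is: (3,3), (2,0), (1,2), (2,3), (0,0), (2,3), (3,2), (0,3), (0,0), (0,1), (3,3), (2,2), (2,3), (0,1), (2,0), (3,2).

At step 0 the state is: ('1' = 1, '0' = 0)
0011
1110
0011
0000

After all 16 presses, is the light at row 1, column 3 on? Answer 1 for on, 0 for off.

k=0  0011
1110
0011
0000
k=1  0011
1110
0010
0011
k=2  0011
0110
1110
1011
k=3  0001
0001
1100
1011
k=4  0001
0000
1111
1010
k=5  1101
1000
1111
1010
k=6  1101
1001
1100
1011
k=7  1101
1001
1110
1100
k=8  1110
1000
1110
1100
k=9  0010
0000
1110
1100
k=10  1100
0100
1110
1100
k=11  1100
0100
1111
1111
k=12  1100
0110
1000
1101
k=13  1100
0111
1011
1100
k=14  0010
0011
1011
1100
k=15  0010
1011
0111
0100
k=16  0010
1011
0101
0011

1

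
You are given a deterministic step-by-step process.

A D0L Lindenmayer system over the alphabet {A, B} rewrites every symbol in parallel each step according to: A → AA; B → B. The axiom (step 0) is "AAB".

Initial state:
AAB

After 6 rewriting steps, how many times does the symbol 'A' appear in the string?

128

t=0: AAB
t=1: AAAAB
t=2: AAAAAAAAB
t=3: AAAAAAAAAAAAAAAAB
t=4: AAAAAAAAAAAAAAAAAAAAAAAAAAAAAAAAB
t=5: AAAAAAAAAAAAAAAAAAAAAAAAAAAAAAAAAAAAAAAAAAAAAAAAAAAAAAAAAAAAAAAAB
t=6: AAAAAAAAAAAAAAAAAAAAAAAAAAAAAAAAAAAAAAAAAAAAAAAAAAAAAAAAAA…AAAAAAAAAAAAAAAAAAAAAAAAAAAAAAAAAAAAAAAAAAAAAAAAAAAAAAAAAB  (len 129)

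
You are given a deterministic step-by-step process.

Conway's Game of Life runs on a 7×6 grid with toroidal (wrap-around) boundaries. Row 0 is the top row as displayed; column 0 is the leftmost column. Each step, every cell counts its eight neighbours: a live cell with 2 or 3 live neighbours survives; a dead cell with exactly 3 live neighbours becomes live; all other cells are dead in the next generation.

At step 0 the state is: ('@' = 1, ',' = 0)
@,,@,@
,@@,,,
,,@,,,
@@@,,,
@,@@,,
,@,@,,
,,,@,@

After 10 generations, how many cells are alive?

[0] @,,@,@
,@@,,,
,,@,,,
@@@,,,
@,@@,,
,@,@,,
,,,@,@
[1] @@,@,@
@@@@,,
@,,@,,
@,,,,,
@,,@,,
@@,@,,
,,,@,@
[2] ,,,@,@
,,,@,,
@,,@,@
@@,,,@
@,@,,@
@@,@,@
,,,@,@
[3] ,,@@,,
@,@@,@
,@@,,@
,,@,,,
,,@,,,
,@,@,,
,,,@,@
[4] @@,,,@
@,,,,@
,,,,@@
,,@@,,
,@@@,,
,,,@@,
,,,@,,
[5] ,@,,@@
,@,,,,
@,,@@@
,@,,,,
,@,,,,
,,,,@,
@,@@,@
[6] ,@,@@@
,@@@,,
@@@,@@
,@@,@@
,,,,,,
@@@@@@
@@@@,,
[7] ,,,,,@
,,,,,,
,,,,,,
,,@,@,
,,,,,,
,,,,@@
,,,,,,
[8] ,,,,,,
,,,,,,
,,,,,,
,,,,,,
,,,@@@
,,,,,,
,,,,@@
[9] ,,,,,,
,,,,,,
,,,,,,
,,,,@,
,,,,@,
,,,@,,
,,,,,,
[10] ,,,,,,
,,,,,,
,,,,,,
,,,,,,
,,,@@,
,,,,,,
,,,,,,

2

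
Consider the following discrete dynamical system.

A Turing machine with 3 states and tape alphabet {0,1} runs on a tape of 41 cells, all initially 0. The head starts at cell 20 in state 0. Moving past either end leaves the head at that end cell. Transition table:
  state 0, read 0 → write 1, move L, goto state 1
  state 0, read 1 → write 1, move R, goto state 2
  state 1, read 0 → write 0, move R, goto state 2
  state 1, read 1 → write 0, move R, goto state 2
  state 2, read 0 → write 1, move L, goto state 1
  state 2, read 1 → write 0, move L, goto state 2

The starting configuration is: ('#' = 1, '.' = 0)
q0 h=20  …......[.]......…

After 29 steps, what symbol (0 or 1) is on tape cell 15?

step 0: q0 h=20  …......[.]......…
step 1: q1 h=19  …......[.]#.....…
step 2: q2 h=20  …......[#]......…
step 3: q2 h=19  …......[.]......…
step 4: q1 h=18  …......[.]#.....…
step 5: q2 h=19  …......[#]......…
step 6: q2 h=18  …......[.]......…
step 7: q1 h=17  …......[.]#.....…
step 8: q2 h=18  …......[#]......…
step 9: q2 h=17  …......[.]......…
step 10: q1 h=16  …......[.]#.....…
step 11: q2 h=17  …......[#]......…
step 12: q2 h=16  …......[.]......…
step 13: q1 h=15  …......[.]#.....…
step 14: q2 h=16  …......[#]......…
step 15: q2 h=15  …......[.]......…
step 16: q1 h=14  …......[.]#.....…
step 17: q2 h=15  …......[#]......…
step 18: q2 h=14  …......[.]......…
step 19: q1 h=13  …......[.]#.....…
step 20: q2 h=14  …......[#]......…
step 21: q2 h=13  …......[.]......…
step 22: q1 h=12  …......[.]#.....…
step 23: q2 h=13  …......[#]......…
step 24: q2 h=12  …......[.]......…
step 25: q1 h=11  …......[.]#.....…
step 26: q2 h=12  …......[#]......…
step 27: q2 h=11  …......[.]......…
step 28: q1 h=10  …......[.]#.....…
step 29: q2 h=11  …......[#]......…

0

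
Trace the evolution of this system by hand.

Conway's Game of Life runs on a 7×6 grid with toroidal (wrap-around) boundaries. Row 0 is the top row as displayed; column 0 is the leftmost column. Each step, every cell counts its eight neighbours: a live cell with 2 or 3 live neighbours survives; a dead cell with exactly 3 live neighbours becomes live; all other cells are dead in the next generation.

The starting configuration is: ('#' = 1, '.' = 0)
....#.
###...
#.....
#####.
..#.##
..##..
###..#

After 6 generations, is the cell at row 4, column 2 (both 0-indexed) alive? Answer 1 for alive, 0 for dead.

[0] ....#.
###...
#.....
#####.
..#.##
..##..
###..#
[1] ...#..
##...#
......
#.#.#.
#....#
......
###.##
[2] ...#..
#.....
......
##....
##...#
....#.
######
[3] ...#..
......
##....
.#...#
.#...#
......
###..#
[4] ###...
......
##....
.##..#
......
..#..#
###...
[5] #.#...
..#...
###...
.##...
###...
#.#...
...#.#
[6] .###..
#.##..
#..#..
...#..
#..#..
#.##.#
#.##.#

0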